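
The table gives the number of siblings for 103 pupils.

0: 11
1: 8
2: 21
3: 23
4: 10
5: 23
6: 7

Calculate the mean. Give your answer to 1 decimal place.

Values: 0, 1, 2, 3, 4, 5, 6
Σfx = 11×0 + 8×1 + 21×2 + 23×3 + 10×4 + 23×5 + 7×6 = 316
n = Σf = 103
Mean = 316 / 103 = 3.0680

3.1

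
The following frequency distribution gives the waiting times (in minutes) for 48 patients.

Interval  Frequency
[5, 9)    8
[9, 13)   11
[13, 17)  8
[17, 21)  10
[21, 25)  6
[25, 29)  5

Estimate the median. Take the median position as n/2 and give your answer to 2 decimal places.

15.50

Cumulative frequencies: 8, 19, 27, 37, 43, 48
n = 48; position = n/2 = 24.
This falls in the class [13, 17): L = 13, F = 19, f = 8, h = 4.
Median ≈ 13 + ((24 − 19) / 8) × 4 = 15.5000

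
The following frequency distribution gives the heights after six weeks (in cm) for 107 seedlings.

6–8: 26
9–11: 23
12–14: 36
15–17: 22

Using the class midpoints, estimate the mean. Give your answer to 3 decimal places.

11.514

Midpoints: 7, 10, 13, 16
Σfm = 26×7 + 23×10 + 36×13 + 22×16 = 1232
n = Σf = 107
Mean = 1232 / 107 = 11.5140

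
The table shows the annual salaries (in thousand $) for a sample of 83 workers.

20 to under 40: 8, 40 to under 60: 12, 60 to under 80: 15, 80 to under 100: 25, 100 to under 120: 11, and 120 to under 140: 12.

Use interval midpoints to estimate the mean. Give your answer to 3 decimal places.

83.253

Midpoints: 30, 50, 70, 90, 110, 130
Σfm = 8×30 + 12×50 + 15×70 + 25×90 + 11×110 + 12×130 = 6910
n = Σf = 83
Mean = 6910 / 83 = 83.2530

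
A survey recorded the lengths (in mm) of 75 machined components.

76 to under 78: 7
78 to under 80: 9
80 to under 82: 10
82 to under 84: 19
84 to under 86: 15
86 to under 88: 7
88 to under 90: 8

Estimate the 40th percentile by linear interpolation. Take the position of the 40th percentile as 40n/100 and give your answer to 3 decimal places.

82.421

Cumulative frequencies: 7, 16, 26, 45, 60, 67, 75
n = 75; position = 40n/100 = 30.
This falls in the class 82 to under 84: L = 82, F = 26, f = 19, h = 2.
40th percentile ≈ 82 + ((30 − 26) / 19) × 2 = 82.4211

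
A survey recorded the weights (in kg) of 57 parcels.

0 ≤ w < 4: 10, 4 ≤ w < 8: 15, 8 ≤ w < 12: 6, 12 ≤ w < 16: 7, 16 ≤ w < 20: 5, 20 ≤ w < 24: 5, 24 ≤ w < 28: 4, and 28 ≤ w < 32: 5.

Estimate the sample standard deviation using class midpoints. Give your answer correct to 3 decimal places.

Midpoints: 2, 6, 10, 14, 18, 22, 26, 30
n = 57, Σfm = 722, mean = 12.6667
Σfm² = 13796
Σf(m − x̄)² = Σfm² − (Σfm)²/n = 13796 − 722²/57 = 4650.6667
Sample variance = 4650.6667 / 56 = 83.0476
Standard deviation = √83.0476 = 9.1130

9.113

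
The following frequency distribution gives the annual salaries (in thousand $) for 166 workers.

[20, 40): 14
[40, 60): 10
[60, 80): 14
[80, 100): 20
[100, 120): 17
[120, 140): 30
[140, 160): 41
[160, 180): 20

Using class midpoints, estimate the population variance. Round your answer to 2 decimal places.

1820.00

Midpoints: 30, 50, 70, 90, 110, 130, 150, 170
n = 166, Σfm = 19020, mean = 114.5783
Σfm² = 2481400
Σf(m − x̄)² = Σfm² − (Σfm)²/n = 2481400 − 19020²/166 = 302120.4819
Population variance = 302120.4819 / 166 = 1820.0029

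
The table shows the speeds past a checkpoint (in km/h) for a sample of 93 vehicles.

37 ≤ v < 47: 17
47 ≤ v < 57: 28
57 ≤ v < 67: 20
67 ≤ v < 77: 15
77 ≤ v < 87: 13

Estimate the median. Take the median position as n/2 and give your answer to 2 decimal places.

57.75

Cumulative frequencies: 17, 45, 65, 80, 93
n = 93; position = n/2 = 46.5.
This falls in the class 57 ≤ v < 67: L = 57, F = 45, f = 20, h = 10.
Median ≈ 57 + ((46.5 − 45) / 20) × 10 = 57.7500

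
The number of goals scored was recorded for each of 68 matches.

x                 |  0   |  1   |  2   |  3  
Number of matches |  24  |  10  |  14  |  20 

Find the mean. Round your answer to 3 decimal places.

Values: 0, 1, 2, 3
Σfx = 24×0 + 10×1 + 14×2 + 20×3 = 98
n = Σf = 68
Mean = 98 / 68 = 1.4412

1.441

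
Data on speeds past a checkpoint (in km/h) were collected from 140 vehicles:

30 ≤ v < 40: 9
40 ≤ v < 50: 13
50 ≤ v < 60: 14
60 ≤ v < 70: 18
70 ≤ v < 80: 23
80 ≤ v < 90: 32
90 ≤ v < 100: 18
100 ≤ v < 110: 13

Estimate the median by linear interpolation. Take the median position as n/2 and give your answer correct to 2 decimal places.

76.96

Cumulative frequencies: 9, 22, 36, 54, 77, 109, 127, 140
n = 140; position = n/2 = 70.
This falls in the class 70 ≤ v < 80: L = 70, F = 54, f = 23, h = 10.
Median ≈ 70 + ((70 − 54) / 23) × 10 = 76.9565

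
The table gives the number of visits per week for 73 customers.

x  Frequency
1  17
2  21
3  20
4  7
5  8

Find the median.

Cumulative frequencies: 17, 38, 58, 65, 73
n = 73, so the median is the value in position (n+1)/2 = 37.
Position 37 falls at value 2.

2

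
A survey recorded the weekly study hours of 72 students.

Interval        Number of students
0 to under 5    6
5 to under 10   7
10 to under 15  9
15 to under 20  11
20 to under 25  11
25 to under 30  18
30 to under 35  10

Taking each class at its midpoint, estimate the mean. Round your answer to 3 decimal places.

20.000

Midpoints: 2.5, 7.5, 12.5, 17.5, 22.5, 27.5, 32.5
Σfm = 6×2.5 + 7×7.5 + 9×12.5 + 11×17.5 + 11×22.5 + 18×27.5 + 10×32.5 = 1440
n = Σf = 72
Mean = 1440 / 72 = 20.0000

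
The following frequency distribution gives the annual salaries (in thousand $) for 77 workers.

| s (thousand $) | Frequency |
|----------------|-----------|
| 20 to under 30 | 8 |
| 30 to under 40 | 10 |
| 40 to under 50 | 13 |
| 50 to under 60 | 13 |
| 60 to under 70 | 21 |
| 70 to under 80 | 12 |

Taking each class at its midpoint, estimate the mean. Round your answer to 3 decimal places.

53.442

Midpoints: 25, 35, 45, 55, 65, 75
Σfm = 8×25 + 10×35 + 13×45 + 13×55 + 21×65 + 12×75 = 4115
n = Σf = 77
Mean = 4115 / 77 = 53.4416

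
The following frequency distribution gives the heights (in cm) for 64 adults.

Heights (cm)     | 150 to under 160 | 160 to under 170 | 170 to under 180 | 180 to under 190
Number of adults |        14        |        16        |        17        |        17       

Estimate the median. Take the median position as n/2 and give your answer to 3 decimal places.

171.176

Cumulative frequencies: 14, 30, 47, 64
n = 64; position = n/2 = 32.
This falls in the class 170 to under 180: L = 170, F = 30, f = 17, h = 10.
Median ≈ 170 + ((32 − 30) / 17) × 10 = 171.1765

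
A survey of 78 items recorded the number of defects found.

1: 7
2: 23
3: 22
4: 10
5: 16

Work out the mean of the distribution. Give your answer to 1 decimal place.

3.1

Values: 1, 2, 3, 4, 5
Σfx = 7×1 + 23×2 + 22×3 + 10×4 + 16×5 = 239
n = Σf = 78
Mean = 239 / 78 = 3.0641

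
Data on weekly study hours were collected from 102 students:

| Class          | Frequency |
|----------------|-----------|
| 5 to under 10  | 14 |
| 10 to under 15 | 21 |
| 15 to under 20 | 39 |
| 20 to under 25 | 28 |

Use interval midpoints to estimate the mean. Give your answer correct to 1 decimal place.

16.5

Midpoints: 7.5, 12.5, 17.5, 22.5
Σfm = 14×7.5 + 21×12.5 + 39×17.5 + 28×22.5 = 1680
n = Σf = 102
Mean = 1680 / 102 = 16.4706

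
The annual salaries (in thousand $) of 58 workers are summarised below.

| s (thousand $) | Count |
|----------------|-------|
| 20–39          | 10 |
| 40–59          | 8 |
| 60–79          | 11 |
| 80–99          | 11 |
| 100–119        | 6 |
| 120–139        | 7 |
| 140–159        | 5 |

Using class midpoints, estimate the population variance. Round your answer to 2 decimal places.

Midpoints: 29.5, 49.5, 69.5, 89.5, 109.5, 129.5, 149.5
n = 58, Σfm = 4751, mean = 81.9138
Σfm² = 470634.5
Σf(m − x̄)² = Σfm² − (Σfm)²/n = 470634.5 − 4751²/58 = 81462.0690
Population variance = 81462.0690 / 58 = 1404.5184

1404.52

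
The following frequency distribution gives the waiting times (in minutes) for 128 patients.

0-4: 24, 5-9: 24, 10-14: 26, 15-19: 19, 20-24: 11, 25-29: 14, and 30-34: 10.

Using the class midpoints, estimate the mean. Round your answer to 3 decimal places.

13.992

Midpoints: 2, 7, 12, 17, 22, 27, 32
Σfm = 24×2 + 24×7 + 26×12 + 19×17 + 11×22 + 14×27 + 10×32 = 1791
n = Σf = 128
Mean = 1791 / 128 = 13.9922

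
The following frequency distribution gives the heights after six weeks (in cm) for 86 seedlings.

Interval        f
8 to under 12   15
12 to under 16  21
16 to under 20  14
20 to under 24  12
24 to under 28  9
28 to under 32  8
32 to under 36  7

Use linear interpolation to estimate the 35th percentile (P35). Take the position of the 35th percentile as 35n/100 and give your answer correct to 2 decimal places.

Cumulative frequencies: 15, 36, 50, 62, 71, 79, 86
n = 86; position = 35n/100 = 30.1.
This falls in the class 12 to under 16: L = 12, F = 15, f = 21, h = 4.
35th percentile ≈ 12 + ((30.1 − 15) / 21) × 4 = 14.8762

14.88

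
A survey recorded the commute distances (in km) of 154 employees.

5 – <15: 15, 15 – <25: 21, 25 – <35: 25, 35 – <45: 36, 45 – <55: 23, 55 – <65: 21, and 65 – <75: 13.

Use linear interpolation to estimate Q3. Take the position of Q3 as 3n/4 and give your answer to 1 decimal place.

53.0

Cumulative frequencies: 15, 36, 61, 97, 120, 141, 154
n = 154; position = 3n/4 = 115.5.
This falls in the class 45 – <55: L = 45, F = 97, f = 23, h = 10.
Upper quartile ≈ 45 + ((115.5 − 97) / 23) × 10 = 53.0435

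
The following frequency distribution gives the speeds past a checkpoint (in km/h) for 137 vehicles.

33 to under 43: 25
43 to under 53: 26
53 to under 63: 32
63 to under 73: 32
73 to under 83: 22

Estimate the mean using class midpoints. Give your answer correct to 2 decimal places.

Midpoints: 38, 48, 58, 68, 78
Σfm = 25×38 + 26×48 + 32×58 + 32×68 + 22×78 = 7946
n = Σf = 137
Mean = 7946 / 137 = 58.0000

58.00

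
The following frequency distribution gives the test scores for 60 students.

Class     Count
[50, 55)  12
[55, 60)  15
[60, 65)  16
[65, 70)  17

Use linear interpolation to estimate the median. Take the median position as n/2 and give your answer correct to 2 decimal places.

60.94

Cumulative frequencies: 12, 27, 43, 60
n = 60; position = n/2 = 30.
This falls in the class [60, 65): L = 60, F = 27, f = 16, h = 5.
Median ≈ 60 + ((30 − 27) / 16) × 5 = 60.9375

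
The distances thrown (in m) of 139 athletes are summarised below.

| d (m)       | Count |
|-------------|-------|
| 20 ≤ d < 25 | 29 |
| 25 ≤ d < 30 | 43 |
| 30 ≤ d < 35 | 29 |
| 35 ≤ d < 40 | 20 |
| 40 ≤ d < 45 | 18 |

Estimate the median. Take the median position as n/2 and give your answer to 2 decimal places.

Cumulative frequencies: 29, 72, 101, 121, 139
n = 139; position = n/2 = 69.5.
This falls in the class 25 ≤ d < 30: L = 25, F = 29, f = 43, h = 5.
Median ≈ 25 + ((69.5 − 29) / 43) × 5 = 29.7093

29.71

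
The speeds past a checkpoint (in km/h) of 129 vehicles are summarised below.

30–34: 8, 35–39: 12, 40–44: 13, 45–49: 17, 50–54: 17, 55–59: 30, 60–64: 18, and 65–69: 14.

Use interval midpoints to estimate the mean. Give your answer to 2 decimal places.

51.88

Midpoints: 32, 37, 42, 47, 52, 57, 62, 67
Σfm = 8×32 + 12×37 + 13×42 + 17×47 + 17×52 + 30×57 + 18×62 + 14×67 = 6693
n = Σf = 129
Mean = 6693 / 129 = 51.8837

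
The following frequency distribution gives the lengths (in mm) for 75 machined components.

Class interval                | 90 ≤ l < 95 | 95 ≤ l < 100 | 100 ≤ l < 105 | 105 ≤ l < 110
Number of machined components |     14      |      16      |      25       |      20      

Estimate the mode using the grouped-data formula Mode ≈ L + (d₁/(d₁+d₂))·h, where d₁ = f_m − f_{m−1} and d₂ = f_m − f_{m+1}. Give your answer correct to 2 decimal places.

Modal class: 100 ≤ l < 105 (highest frequency 25).
d₁ = 25 − 16 = 9, d₂ = 25 − 20 = 5
Mode ≈ 100 + (9/(9+5)) × 5 = 100 + 3.2143 = 103.2143

103.21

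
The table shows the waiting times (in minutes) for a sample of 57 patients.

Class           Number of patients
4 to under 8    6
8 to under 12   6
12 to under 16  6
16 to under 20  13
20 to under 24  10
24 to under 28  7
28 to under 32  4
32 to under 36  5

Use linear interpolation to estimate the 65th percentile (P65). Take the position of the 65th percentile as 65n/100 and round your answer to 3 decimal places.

22.420

Cumulative frequencies: 6, 12, 18, 31, 41, 48, 52, 57
n = 57; position = 65n/100 = 37.05.
This falls in the class 20 to under 24: L = 20, F = 31, f = 10, h = 4.
65th percentile ≈ 20 + ((37.05 − 31) / 10) × 4 = 22.4200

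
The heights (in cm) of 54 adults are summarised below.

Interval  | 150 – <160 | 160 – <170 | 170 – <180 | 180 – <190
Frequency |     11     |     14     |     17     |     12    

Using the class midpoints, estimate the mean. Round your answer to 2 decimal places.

Midpoints: 155, 165, 175, 185
Σfm = 11×155 + 14×165 + 17×175 + 12×185 = 9210
n = Σf = 54
Mean = 9210 / 54 = 170.5556

170.56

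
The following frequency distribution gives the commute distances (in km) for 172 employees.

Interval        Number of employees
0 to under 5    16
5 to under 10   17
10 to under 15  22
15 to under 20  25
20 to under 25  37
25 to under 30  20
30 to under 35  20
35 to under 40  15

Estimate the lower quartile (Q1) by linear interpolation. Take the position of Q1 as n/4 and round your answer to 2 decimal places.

Cumulative frequencies: 16, 33, 55, 80, 117, 137, 157, 172
n = 172; position = n/4 = 43.
This falls in the class 10 to under 15: L = 10, F = 33, f = 22, h = 5.
Lower quartile ≈ 10 + ((43 − 33) / 22) × 5 = 12.2727

12.27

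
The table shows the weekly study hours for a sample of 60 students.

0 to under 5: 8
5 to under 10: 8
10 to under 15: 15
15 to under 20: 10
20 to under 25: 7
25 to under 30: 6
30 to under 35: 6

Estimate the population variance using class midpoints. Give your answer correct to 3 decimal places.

Midpoints: 2.5, 7.5, 12.5, 17.5, 22.5, 27.5, 32.5
n = 60, Σfm = 960, mean = 16.0000
Σfm² = 20325
Σf(m − x̄)² = Σfm² − (Σfm)²/n = 20325 − 960²/60 = 4965.0000
Population variance = 4965.0000 / 60 = 82.7500

82.750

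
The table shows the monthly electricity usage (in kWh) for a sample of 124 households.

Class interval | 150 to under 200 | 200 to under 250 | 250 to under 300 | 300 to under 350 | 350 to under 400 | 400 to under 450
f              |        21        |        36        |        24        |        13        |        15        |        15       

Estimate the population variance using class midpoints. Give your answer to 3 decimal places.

Midpoints: 175, 225, 275, 325, 375, 425
n = 124, Σfm = 34600, mean = 279.0323
Σfm² = 10472500
Σf(m − x̄)² = Σfm² − (Σfm)²/n = 10472500 − 34600²/124 = 817983.8710
Population variance = 817983.8710 / 124 = 6596.6441

6596.644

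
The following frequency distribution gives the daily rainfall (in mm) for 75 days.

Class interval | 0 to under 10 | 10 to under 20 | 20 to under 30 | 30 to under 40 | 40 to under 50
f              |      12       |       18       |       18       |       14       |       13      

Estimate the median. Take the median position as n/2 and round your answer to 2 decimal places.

24.17

Cumulative frequencies: 12, 30, 48, 62, 75
n = 75; position = n/2 = 37.5.
This falls in the class 20 to under 30: L = 20, F = 30, f = 18, h = 10.
Median ≈ 20 + ((37.5 − 30) / 18) × 10 = 24.1667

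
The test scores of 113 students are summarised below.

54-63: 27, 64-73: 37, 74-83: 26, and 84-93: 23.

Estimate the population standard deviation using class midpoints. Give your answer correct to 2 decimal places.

Midpoints: 58.5, 68.5, 78.5, 88.5
n = 113, Σfm = 8190.5, mean = 72.4823
Σfm² = 606374.25
Σf(m − x̄)² = Σfm² − (Σfm)²/n = 606374.25 − 8190.5²/113 = 12707.9646
Population variance = 12707.9646 / 113 = 112.4599
Standard deviation = √112.4599 = 10.6047

10.60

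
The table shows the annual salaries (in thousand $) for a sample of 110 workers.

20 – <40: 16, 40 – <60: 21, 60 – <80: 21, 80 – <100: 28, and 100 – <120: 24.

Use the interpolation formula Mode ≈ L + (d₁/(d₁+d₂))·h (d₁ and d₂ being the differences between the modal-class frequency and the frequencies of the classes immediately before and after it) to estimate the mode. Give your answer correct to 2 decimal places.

92.73

Modal class: 80 – <100 (highest frequency 28).
d₁ = 28 − 21 = 7, d₂ = 28 − 24 = 4
Mode ≈ 80 + (7/(7+4)) × 20 = 80 + 12.7273 = 92.7273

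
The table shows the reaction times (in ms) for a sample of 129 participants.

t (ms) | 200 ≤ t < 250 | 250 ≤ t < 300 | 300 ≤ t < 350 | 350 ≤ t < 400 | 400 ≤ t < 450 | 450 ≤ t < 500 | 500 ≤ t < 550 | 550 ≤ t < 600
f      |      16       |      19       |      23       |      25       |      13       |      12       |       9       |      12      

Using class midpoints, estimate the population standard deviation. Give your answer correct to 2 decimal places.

Midpoints: 225, 275, 325, 375, 425, 475, 525, 575
n = 129, Σfm = 48525, mean = 376.1628
Σfm² = 19695625
Σf(m − x̄)² = Σfm² − (Σfm)²/n = 19695625 − 48525²/129 = 1442325.5814
Population variance = 1442325.5814 / 129 = 11180.8185
Standard deviation = √11180.8185 = 105.7394

105.74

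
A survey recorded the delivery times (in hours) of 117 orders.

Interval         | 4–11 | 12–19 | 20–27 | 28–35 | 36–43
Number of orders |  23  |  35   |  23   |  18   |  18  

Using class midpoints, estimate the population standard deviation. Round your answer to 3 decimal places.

10.737

Midpoints: 7.5, 15.5, 23.5, 31.5, 39.5
n = 117, Σfm = 2533.5, mean = 21.6538
Σfm² = 68349.25
Σf(m − x̄)² = Σfm² − (Σfm)²/n = 68349.25 − 2533.5²/117 = 13489.2308
Population variance = 13489.2308 / 117 = 115.2926
Standard deviation = √115.2926 = 10.7374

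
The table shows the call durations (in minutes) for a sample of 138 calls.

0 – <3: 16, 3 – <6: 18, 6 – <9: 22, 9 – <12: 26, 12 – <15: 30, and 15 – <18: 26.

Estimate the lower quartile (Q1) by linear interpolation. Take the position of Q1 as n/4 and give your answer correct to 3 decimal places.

6.068

Cumulative frequencies: 16, 34, 56, 82, 112, 138
n = 138; position = n/4 = 34.5.
This falls in the class 6 – <9: L = 6, F = 34, f = 22, h = 3.
Lower quartile ≈ 6 + ((34.5 − 34) / 22) × 3 = 6.0682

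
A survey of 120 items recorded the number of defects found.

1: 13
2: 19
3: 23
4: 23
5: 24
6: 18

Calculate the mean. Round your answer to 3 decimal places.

3.667

Values: 1, 2, 3, 4, 5, 6
Σfx = 13×1 + 19×2 + 23×3 + 23×4 + 24×5 + 18×6 = 440
n = Σf = 120
Mean = 440 / 120 = 3.6667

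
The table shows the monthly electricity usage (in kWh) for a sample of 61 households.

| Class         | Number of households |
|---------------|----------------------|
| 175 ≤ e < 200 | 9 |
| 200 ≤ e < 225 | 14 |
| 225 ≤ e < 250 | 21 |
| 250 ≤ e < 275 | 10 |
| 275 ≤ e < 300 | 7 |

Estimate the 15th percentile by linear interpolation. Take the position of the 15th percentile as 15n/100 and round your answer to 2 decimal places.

200.27

Cumulative frequencies: 9, 23, 44, 54, 61
n = 61; position = 15n/100 = 9.15.
This falls in the class 200 ≤ e < 225: L = 200, F = 9, f = 14, h = 25.
15th percentile ≈ 200 + ((9.15 − 9) / 14) × 25 = 200.2679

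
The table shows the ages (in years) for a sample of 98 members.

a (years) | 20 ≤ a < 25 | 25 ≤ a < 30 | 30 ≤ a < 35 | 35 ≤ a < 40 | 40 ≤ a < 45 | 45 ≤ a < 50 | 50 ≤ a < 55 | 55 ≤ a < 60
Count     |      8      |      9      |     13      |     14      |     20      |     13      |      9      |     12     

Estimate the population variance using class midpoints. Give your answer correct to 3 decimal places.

107.539

Midpoints: 22.5, 27.5, 32.5, 37.5, 42.5, 47.5, 52.5, 57.5
n = 98, Σfm = 4005, mean = 40.8673
Σfm² = 174212.5
Σf(m − x̄)² = Σfm² − (Σfm)²/n = 174212.5 − 4005²/98 = 10538.7755
Population variance = 10538.7755 / 98 = 107.5385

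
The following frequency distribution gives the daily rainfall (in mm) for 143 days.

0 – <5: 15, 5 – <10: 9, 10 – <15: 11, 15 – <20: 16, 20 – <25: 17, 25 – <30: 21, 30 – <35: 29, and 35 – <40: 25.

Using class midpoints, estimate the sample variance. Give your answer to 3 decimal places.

129.774

Midpoints: 2.5, 7.5, 12.5, 17.5, 22.5, 27.5, 32.5, 37.5
n = 143, Σfm = 3362.5, mean = 23.5140
Σfm² = 97493.75
Σf(m − x̄)² = Σfm² − (Σfm)²/n = 97493.75 − 3362.5²/143 = 18427.9720
Sample variance = 18427.9720 / 142 = 129.7745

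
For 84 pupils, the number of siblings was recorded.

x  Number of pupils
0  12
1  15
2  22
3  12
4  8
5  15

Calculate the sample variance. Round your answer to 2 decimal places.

Values: 0, 1, 2, 3, 4, 5
n = 84, Σfx = 202, mean = 2.4048
Σfx² = 714
Σf(x − x̄)² = Σfx² − (Σfx)²/n = 714 − 202²/84 = 228.2381
Sample variance = 228.2381 / 83 = 2.7499

2.75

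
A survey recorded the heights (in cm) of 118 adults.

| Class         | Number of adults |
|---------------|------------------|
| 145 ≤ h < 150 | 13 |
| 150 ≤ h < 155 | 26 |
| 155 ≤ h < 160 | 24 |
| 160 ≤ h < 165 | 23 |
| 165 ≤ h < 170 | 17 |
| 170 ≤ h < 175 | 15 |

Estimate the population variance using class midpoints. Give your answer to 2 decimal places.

Midpoints: 147.5, 152.5, 157.5, 162.5, 167.5, 172.5
n = 118, Σfm = 18835, mean = 159.6186
Σfm² = 3013487.5
Σf(m − x̄)² = Σfm² − (Σfm)²/n = 3013487.5 − 18835²/118 = 7070.3390
Population variance = 7070.3390 / 118 = 59.9181

59.92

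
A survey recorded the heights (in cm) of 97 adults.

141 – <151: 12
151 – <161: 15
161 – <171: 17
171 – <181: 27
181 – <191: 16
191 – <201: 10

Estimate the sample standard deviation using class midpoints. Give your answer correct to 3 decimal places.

15.077

Midpoints: 146, 156, 166, 176, 186, 196
n = 97, Σfm = 16602, mean = 171.1546
Σfm² = 2863332
Σf(m − x̄)² = Σfm² − (Σfm)²/n = 2863332 − 16602²/97 = 21822.6804
Sample variance = 21822.6804 / 96 = 227.3196
Standard deviation = √227.3196 = 15.0771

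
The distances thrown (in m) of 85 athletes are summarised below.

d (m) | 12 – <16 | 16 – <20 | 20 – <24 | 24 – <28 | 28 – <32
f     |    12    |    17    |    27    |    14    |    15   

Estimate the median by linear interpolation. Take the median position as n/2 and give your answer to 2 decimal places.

Cumulative frequencies: 12, 29, 56, 70, 85
n = 85; position = n/2 = 42.5.
This falls in the class 20 – <24: L = 20, F = 29, f = 27, h = 4.
Median ≈ 20 + ((42.5 − 29) / 27) × 4 = 22.0000

22.00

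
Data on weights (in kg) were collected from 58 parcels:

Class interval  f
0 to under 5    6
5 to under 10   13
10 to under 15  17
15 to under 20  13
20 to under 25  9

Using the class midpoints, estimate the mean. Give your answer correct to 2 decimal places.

13.02

Midpoints: 2.5, 7.5, 12.5, 17.5, 22.5
Σfm = 6×2.5 + 13×7.5 + 17×12.5 + 13×17.5 + 9×22.5 = 755
n = Σf = 58
Mean = 755 / 58 = 13.0172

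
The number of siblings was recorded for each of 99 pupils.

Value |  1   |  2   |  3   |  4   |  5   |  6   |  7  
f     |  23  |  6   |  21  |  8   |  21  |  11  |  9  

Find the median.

Cumulative frequencies: 23, 29, 50, 58, 79, 90, 99
n = 99, so the median is the value in position (n+1)/2 = 50.
Position 50 falls at value 3.

3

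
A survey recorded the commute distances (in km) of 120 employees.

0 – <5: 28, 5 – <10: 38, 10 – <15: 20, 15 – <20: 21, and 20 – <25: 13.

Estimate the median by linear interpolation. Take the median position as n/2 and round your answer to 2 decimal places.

9.21

Cumulative frequencies: 28, 66, 86, 107, 120
n = 120; position = n/2 = 60.
This falls in the class 5 – <10: L = 5, F = 28, f = 38, h = 5.
Median ≈ 5 + ((60 − 28) / 38) × 5 = 9.2105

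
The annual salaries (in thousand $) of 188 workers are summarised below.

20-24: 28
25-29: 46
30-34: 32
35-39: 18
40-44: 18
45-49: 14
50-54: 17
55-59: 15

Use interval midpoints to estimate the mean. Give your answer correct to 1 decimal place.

Midpoints: 22, 27, 32, 37, 42, 47, 52, 57
Σfm = 28×22 + 46×27 + 32×32 + 18×37 + 18×42 + 14×47 + 17×52 + 15×57 = 6701
n = Σf = 188
Mean = 6701 / 188 = 35.6436

35.6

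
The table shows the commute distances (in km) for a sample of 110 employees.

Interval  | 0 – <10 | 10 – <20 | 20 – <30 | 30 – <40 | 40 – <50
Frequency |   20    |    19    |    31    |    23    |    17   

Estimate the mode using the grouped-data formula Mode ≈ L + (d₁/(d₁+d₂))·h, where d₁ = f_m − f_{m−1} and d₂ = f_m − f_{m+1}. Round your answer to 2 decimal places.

Modal class: 20 – <30 (highest frequency 31).
d₁ = 31 − 19 = 12, d₂ = 31 − 23 = 8
Mode ≈ 20 + (12/(12+8)) × 10 = 20 + 6.0000 = 26.0000

26.00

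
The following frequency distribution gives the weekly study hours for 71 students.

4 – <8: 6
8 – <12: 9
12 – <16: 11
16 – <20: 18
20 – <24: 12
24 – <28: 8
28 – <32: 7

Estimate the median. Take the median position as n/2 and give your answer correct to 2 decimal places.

18.11

Cumulative frequencies: 6, 15, 26, 44, 56, 64, 71
n = 71; position = n/2 = 35.5.
This falls in the class 16 – <20: L = 16, F = 26, f = 18, h = 4.
Median ≈ 16 + ((35.5 − 26) / 18) × 4 = 18.1111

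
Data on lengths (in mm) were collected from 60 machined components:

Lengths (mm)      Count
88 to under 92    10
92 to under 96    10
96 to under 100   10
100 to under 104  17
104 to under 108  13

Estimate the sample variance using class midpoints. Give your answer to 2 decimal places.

Midpoints: 90, 94, 98, 102, 106
n = 60, Σfm = 5932, mean = 98.8667
Σfm² = 588336
Σf(m − x̄)² = Σfm² − (Σfm)²/n = 588336 − 5932²/60 = 1858.9333
Sample variance = 1858.9333 / 59 = 31.5073

31.51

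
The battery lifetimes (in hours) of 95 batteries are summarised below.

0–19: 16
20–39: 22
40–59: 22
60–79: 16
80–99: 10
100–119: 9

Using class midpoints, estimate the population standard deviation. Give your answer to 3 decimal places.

30.584

Midpoints: 9.5, 29.5, 49.5, 69.5, 89.5, 109.5
n = 95, Σfm = 4882.5, mean = 51.3947
Σfm² = 339793.75
Σf(m − x̄)² = Σfm² − (Σfm)²/n = 339793.75 − 4882.5²/95 = 88858.9474
Population variance = 88858.9474 / 95 = 935.3573
Standard deviation = √935.3573 = 30.5836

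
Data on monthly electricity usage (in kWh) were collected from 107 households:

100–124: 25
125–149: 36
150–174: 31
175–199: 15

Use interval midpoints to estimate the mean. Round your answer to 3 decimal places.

Midpoints: 112, 137, 162, 187
Σfm = 25×112 + 36×137 + 31×162 + 15×187 = 15559
n = Σf = 107
Mean = 15559 / 107 = 145.4112

145.411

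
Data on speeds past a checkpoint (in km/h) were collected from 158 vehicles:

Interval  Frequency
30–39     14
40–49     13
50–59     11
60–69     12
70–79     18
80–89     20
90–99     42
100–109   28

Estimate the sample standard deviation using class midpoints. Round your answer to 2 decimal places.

22.78

Midpoints: 34.5, 44.5, 54.5, 64.5, 74.5, 84.5, 94.5, 104.5
n = 158, Σfm = 12361, mean = 78.2342
Σfm² = 1048549.5
Σf(m − x̄)² = Σfm² − (Σfm)²/n = 1048549.5 − 12361²/158 = 81496.8354
Sample variance = 81496.8354 / 157 = 519.0881
Standard deviation = √519.0881 = 22.7835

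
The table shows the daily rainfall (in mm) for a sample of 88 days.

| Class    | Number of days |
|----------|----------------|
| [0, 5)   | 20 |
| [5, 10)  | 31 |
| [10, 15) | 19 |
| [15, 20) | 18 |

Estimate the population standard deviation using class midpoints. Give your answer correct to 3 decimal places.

5.252

Midpoints: 2.5, 7.5, 12.5, 17.5
n = 88, Σfm = 835, mean = 9.4886
Σfm² = 10350
Σf(m − x̄)² = Σfm² − (Σfm)²/n = 10350 − 835²/88 = 2426.9886
Population variance = 2426.9886 / 88 = 27.5794
Standard deviation = √27.5794 = 5.2516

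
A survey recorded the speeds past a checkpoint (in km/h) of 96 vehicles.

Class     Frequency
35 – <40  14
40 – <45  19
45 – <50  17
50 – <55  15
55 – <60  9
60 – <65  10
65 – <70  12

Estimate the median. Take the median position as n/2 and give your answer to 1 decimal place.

Cumulative frequencies: 14, 33, 50, 65, 74, 84, 96
n = 96; position = n/2 = 48.
This falls in the class 45 – <50: L = 45, F = 33, f = 17, h = 5.
Median ≈ 45 + ((48 − 33) / 17) × 5 = 49.4118

49.4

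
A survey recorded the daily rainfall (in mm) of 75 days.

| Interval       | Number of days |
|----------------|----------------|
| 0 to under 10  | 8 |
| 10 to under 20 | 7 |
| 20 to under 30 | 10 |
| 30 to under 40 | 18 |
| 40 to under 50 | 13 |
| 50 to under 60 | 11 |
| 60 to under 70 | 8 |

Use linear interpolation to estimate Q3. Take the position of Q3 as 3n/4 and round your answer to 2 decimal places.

50.23

Cumulative frequencies: 8, 15, 25, 43, 56, 67, 75
n = 75; position = 3n/4 = 56.25.
This falls in the class 50 to under 60: L = 50, F = 56, f = 11, h = 10.
Upper quartile ≈ 50 + ((56.25 − 56) / 11) × 10 = 50.2273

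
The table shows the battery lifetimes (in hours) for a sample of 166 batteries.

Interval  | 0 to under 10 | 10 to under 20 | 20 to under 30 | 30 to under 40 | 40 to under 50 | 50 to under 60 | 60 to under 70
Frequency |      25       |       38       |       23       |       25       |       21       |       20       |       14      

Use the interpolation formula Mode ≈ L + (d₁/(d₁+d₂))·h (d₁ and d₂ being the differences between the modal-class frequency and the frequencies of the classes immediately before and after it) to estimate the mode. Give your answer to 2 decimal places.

14.64

Modal class: 10 to under 20 (highest frequency 38).
d₁ = 38 − 25 = 13, d₂ = 38 − 23 = 15
Mode ≈ 10 + (13/(13+15)) × 10 = 10 + 4.6429 = 14.6429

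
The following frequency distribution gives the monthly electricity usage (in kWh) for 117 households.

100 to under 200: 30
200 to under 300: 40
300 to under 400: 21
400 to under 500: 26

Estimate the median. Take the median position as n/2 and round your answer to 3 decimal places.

271.250

Cumulative frequencies: 30, 70, 91, 117
n = 117; position = n/2 = 58.5.
This falls in the class 200 to under 300: L = 200, F = 30, f = 40, h = 100.
Median ≈ 200 + ((58.5 − 30) / 40) × 100 = 271.2500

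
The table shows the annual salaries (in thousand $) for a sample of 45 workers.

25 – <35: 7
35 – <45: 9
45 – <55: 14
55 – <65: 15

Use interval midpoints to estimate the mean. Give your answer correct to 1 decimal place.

Midpoints: 30, 40, 50, 60
Σfm = 7×30 + 9×40 + 14×50 + 15×60 = 2170
n = Σf = 45
Mean = 2170 / 45 = 48.2222

48.2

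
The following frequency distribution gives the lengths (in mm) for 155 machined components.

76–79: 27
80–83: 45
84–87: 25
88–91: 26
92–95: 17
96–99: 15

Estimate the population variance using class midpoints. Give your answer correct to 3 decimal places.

39.408

Midpoints: 77.5, 81.5, 85.5, 89.5, 93.5, 97.5
n = 155, Σfm = 13276.5, mean = 85.6548
Σfm² = 1143304.75
Σf(m − x̄)² = Σfm² − (Σfm)²/n = 1143304.75 − 13276.5²/155 = 6108.2839
Population variance = 6108.2839 / 155 = 39.4083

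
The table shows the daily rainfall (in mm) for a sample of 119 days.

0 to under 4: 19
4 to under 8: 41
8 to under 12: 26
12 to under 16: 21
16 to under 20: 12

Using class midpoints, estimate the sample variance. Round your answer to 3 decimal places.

Midpoints: 2, 6, 10, 14, 18
n = 119, Σfm = 1054, mean = 8.8571
Σfm² = 12156
Σf(m − x̄)² = Σfm² − (Σfm)²/n = 12156 − 1054²/119 = 2820.5714
Sample variance = 2820.5714 / 118 = 23.9031

23.903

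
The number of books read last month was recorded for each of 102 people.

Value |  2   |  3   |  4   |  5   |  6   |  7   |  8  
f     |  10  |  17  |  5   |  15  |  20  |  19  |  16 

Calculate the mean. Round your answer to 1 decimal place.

Values: 2, 3, 4, 5, 6, 7, 8
Σfx = 10×2 + 17×3 + 5×4 + 15×5 + 20×6 + 19×7 + 16×8 = 547
n = Σf = 102
Mean = 547 / 102 = 5.3627

5.4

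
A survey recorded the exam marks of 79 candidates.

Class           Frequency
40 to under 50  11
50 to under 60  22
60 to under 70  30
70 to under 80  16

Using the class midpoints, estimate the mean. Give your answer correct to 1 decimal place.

61.5

Midpoints: 45, 55, 65, 75
Σfm = 11×45 + 22×55 + 30×65 + 16×75 = 4855
n = Σf = 79
Mean = 4855 / 79 = 61.4557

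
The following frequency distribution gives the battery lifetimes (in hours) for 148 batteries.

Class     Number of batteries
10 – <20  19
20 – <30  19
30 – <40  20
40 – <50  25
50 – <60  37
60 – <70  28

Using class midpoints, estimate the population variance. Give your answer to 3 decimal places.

278.871

Midpoints: 15, 25, 35, 45, 55, 65
n = 148, Σfm = 6440, mean = 43.5135
Σfm² = 321500
Σf(m − x̄)² = Σfm² − (Σfm)²/n = 321500 − 6440²/148 = 41272.9730
Population variance = 41272.9730 / 148 = 278.8714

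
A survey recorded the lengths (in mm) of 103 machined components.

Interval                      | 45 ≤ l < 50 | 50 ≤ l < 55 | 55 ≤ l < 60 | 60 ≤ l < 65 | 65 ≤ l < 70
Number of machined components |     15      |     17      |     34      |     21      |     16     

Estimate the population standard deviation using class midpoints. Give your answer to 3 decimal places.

Midpoints: 47.5, 52.5, 57.5, 62.5, 67.5
n = 103, Σfm = 5952.5, mean = 57.7913
Σfm² = 348043.75
Σf(m − x̄)² = Σfm² − (Σfm)²/n = 348043.75 − 5952.5²/103 = 4041.2621
Population variance = 4041.2621 / 103 = 39.2356
Standard deviation = √39.2356 = 6.2638

6.264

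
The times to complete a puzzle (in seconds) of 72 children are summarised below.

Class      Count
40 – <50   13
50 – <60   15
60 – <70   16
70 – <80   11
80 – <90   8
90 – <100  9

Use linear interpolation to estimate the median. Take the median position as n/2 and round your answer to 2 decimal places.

Cumulative frequencies: 13, 28, 44, 55, 63, 72
n = 72; position = n/2 = 36.
This falls in the class 60 – <70: L = 60, F = 28, f = 16, h = 10.
Median ≈ 60 + ((36 − 28) / 16) × 10 = 65.0000

65.00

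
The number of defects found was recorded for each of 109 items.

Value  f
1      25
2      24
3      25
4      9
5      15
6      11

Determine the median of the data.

Cumulative frequencies: 25, 49, 74, 83, 98, 109
n = 109, so the median is the value in position (n+1)/2 = 55.
Position 55 falls at value 3.

3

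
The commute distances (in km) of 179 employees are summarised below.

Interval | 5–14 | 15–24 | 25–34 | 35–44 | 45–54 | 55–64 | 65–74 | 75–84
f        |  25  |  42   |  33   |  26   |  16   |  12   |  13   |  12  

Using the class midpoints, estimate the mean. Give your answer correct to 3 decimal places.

35.869

Midpoints: 9.5, 19.5, 29.5, 39.5, 49.5, 59.5, 69.5, 79.5
Σfm = 25×9.5 + 42×19.5 + 33×29.5 + 26×39.5 + 16×49.5 + 12×59.5 + 13×69.5 + 12×79.5 = 6420.5
n = Σf = 179
Mean = 6420.5 / 179 = 35.8687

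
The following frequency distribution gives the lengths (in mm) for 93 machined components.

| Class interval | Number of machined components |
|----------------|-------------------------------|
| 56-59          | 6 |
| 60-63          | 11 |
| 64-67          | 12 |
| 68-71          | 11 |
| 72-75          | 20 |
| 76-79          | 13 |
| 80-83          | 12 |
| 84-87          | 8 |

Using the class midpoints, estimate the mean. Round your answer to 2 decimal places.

Midpoints: 57.5, 61.5, 65.5, 69.5, 73.5, 77.5, 81.5, 85.5
Σfm = 6×57.5 + 11×61.5 + 12×65.5 + 11×69.5 + 20×73.5 + 13×77.5 + 12×81.5 + 8×85.5 = 6711.5
n = Σf = 93
Mean = 6711.5 / 93 = 72.1667

72.17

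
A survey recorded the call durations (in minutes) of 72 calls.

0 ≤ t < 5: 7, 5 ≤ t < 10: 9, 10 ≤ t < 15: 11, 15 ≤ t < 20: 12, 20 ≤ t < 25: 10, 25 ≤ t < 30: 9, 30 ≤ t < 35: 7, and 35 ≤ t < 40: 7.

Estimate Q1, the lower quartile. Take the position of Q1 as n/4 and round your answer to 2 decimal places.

10.91

Cumulative frequencies: 7, 16, 27, 39, 49, 58, 65, 72
n = 72; position = n/4 = 18.
This falls in the class 10 ≤ t < 15: L = 10, F = 16, f = 11, h = 5.
Lower quartile ≈ 10 + ((18 − 16) / 11) × 5 = 10.9091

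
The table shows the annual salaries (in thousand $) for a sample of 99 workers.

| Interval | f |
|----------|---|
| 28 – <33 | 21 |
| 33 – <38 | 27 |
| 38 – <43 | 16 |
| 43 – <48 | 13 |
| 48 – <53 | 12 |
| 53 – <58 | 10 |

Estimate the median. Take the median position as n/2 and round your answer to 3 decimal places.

Cumulative frequencies: 21, 48, 64, 77, 89, 99
n = 99; position = n/2 = 49.5.
This falls in the class 38 – <43: L = 38, F = 48, f = 16, h = 5.
Median ≈ 38 + ((49.5 − 48) / 16) × 5 = 38.4688

38.469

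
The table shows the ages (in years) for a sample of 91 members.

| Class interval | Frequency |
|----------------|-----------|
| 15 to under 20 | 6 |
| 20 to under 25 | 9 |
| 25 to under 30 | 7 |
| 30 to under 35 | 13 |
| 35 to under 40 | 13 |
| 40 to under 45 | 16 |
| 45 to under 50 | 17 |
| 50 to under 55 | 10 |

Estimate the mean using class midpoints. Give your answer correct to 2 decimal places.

37.61

Midpoints: 17.5, 22.5, 27.5, 32.5, 37.5, 42.5, 47.5, 52.5
Σfm = 6×17.5 + 9×22.5 + 7×27.5 + 13×32.5 + 13×37.5 + 16×42.5 + 17×47.5 + 10×52.5 = 3422.5
n = Σf = 91
Mean = 3422.5 / 91 = 37.6099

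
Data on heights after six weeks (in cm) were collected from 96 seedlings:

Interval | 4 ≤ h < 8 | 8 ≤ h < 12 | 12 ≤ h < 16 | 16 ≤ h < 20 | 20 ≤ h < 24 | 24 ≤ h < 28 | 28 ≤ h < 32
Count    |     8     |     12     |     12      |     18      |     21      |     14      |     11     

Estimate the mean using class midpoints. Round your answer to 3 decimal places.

Midpoints: 6, 10, 14, 18, 22, 26, 30
Σfm = 8×6 + 12×10 + 12×14 + 18×18 + 21×22 + 14×26 + 11×30 = 1816
n = Σf = 96
Mean = 1816 / 96 = 18.9167

18.917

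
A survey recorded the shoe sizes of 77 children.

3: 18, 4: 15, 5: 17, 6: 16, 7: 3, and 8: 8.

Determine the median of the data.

Cumulative frequencies: 18, 33, 50, 66, 69, 77
n = 77, so the median is the value in position (n+1)/2 = 39.
Position 39 falls at value 5.

5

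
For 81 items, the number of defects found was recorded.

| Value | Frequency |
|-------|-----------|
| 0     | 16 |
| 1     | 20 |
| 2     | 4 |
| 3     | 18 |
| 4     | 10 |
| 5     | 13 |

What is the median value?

Cumulative frequencies: 16, 36, 40, 58, 68, 81
n = 81, so the median is the value in position (n+1)/2 = 41.
Position 41 falls at value 3.

3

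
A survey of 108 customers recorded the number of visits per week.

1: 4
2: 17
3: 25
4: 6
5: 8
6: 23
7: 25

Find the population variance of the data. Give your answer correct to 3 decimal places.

Values: 1, 2, 3, 4, 5, 6, 7
n = 108, Σfx = 490, mean = 4.5370
Σfx² = 2646
Σf(x − x̄)² = Σfx² − (Σfx)²/n = 2646 − 490²/108 = 422.8519
Population variance = 422.8519 / 108 = 3.9153

3.915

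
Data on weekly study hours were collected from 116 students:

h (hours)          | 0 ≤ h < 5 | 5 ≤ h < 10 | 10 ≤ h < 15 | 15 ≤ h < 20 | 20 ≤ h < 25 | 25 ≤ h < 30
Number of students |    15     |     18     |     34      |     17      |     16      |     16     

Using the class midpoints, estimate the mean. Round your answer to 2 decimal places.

14.61

Midpoints: 2.5, 7.5, 12.5, 17.5, 22.5, 27.5
Σfm = 15×2.5 + 18×7.5 + 34×12.5 + 17×17.5 + 16×22.5 + 16×27.5 = 1695
n = Σf = 116
Mean = 1695 / 116 = 14.6121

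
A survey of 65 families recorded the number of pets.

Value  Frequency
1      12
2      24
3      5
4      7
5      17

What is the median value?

Cumulative frequencies: 12, 36, 41, 48, 65
n = 65, so the median is the value in position (n+1)/2 = 33.
Position 33 falls at value 2.

2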